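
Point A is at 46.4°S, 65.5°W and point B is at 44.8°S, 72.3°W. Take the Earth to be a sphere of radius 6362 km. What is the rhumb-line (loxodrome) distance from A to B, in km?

557 km

Rhumb course C = atan2(Δλ, Δψ) with Δψ = ln[tan(π/4+φ₂/2)/tan(π/4+φ₁/2)] = +0.0399, Δλ = -0.1187 → C = 288.59°
d = R·|Δφ| / |cos C| = 6362·0.02793 / 0.31878 = 557 km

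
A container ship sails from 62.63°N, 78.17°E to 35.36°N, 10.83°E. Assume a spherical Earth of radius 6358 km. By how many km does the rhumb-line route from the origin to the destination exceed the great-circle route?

196 km

Great circle: cos σ = sin φ₁ sin φ₂ + cos φ₁ cos φ₂ cos Δλ,  σ = 0.8521 rad → d_gc = 5417.9 km
Rhumb line: Δψ = -0.7521, q = Δφ/Δψ = 0.6328, d_rh = R√(Δφ²+q²Δλ²) = 5614.1 km
Excess = 5614.1 − 5417.9 = 196.2 ≈ 196 km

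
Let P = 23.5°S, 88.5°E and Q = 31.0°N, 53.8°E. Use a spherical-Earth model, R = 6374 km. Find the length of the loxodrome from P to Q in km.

Rhumb course C = atan2(Δλ, Δψ) with Δψ = ln[tan(π/4+φ₂/2)/tan(π/4+φ₁/2)] = +0.9917, Δλ = -0.6056 → C = 328.59°
d = R·|Δφ| / |cos C| = 6374·0.95120 / 0.85344 = 7104 km

7104 km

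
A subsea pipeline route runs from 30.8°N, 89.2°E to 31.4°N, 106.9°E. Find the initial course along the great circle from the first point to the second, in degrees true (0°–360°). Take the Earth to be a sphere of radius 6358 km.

83.2°

θ = atan2( sin Δλ·cos φ₂ ,  cos φ₁ sin φ₂ − sin φ₁ cos φ₂ cos Δλ )
  = atan2(+0.2595, +0.0312) = 83.15°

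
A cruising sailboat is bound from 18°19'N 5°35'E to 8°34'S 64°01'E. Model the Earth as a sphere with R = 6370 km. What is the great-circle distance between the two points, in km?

Haversine: a = sin²(Δφ/2)+cos φ₁ cos φ₂ sin²(Δλ/2) = 0.27770;  σ = 2·atan2(√a,√(1−a))
σ = 63.602° → d = Rσ = 6370·1.11006 = 7071 km

7071 km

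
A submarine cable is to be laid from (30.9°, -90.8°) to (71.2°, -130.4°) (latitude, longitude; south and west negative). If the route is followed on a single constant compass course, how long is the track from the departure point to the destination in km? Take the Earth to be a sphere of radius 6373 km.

Δψ = ln[tan(π/4+φ₂/2)/tan(π/4+φ₁/2)] = +1.2310;  Δφ = +0.7034 rad,  Δλ = -0.6912 rad
q = Δφ/Δψ = 0.5714
d = R·√(Δφ² + q²Δλ²) = 6373·0.80665 = 5141 km

5141 km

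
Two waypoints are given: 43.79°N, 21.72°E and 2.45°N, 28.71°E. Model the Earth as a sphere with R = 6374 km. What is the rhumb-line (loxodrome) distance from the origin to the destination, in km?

Rhumb course C = atan2(Δλ, Δψ) with Δψ = ln[tan(π/4+φ₂/2)/tan(π/4+φ₁/2)] = -0.8090, Δλ = +0.1220 → C = 171.42°
d = R·|Δφ| / |cos C| = 6374·0.72152 / 0.98882 = 4651 km

4651 km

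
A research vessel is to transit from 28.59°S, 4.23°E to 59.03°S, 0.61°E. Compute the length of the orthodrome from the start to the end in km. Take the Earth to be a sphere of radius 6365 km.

cos σ = sin φ₁ sin φ₂ + cos φ₁ cos φ₂ cos Δλ
      = sin(-28.59°)sin(-59.03°) + cos(-28.59°)cos(-59.03°)cos(-3.62°) = 0.8613
σ = 30.542° → d = Rσ = 6365·0.53306 = 3393 km

3393 km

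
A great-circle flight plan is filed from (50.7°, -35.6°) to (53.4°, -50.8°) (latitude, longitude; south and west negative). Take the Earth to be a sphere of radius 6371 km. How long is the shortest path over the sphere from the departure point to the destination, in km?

cos σ = sin φ₁ sin φ₂ + cos φ₁ cos φ₂ cos Δλ
      = sin(50.70°)sin(53.40°) + cos(50.70°)cos(53.40°)cos(-15.20°) = 0.9857
σ = 9.708° → d = Rσ = 6371·0.16944 = 1080 km

1080 km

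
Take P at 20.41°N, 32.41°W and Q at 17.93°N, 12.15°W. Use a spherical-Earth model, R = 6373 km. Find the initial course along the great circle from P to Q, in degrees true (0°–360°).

N = sin Δλ·cos φ₂ = +0.3295;  D = cos φ₁ sin φ₂ − sin φ₁ cos φ₂ cos Δλ = -0.0227
initial course = atan2(N, D) = 93.95°

93.9°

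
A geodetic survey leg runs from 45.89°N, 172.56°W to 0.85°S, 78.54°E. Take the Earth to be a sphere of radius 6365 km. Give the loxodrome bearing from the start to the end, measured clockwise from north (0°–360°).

244.2°

Δψ = ln[tan(π/4+φ₂/2)/tan(π/4+φ₁/2)] = -0.9184
Δλ = -1.9007 rad (taken the short way round)
course = atan2(Δλ, Δψ) = 244.21°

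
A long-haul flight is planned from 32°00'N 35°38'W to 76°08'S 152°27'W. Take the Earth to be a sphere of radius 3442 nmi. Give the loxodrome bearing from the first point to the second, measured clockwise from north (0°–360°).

Meridional parts: M(φ₁)=+0.5900, M(φ₂)=-2.1070 → ΔM = -2.6970;  Δλ = -2.0388 rad
tan C = Δλ / ΔM = +0.7560 → C = 217.09°

217.1°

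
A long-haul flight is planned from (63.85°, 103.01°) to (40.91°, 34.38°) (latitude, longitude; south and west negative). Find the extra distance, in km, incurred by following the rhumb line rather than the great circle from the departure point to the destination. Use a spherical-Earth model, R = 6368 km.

Great circle: cos σ = sin φ₁ sin φ₂ + cos φ₁ cos φ₂ cos Δλ,  σ = 0.7824 rad → d_gc = 4982.4 km
Rhumb line: Δψ = -0.6762, q = Δφ/Δψ = 0.5921, d_rh = R√(Δφ²+q²Δλ²) = 5186.5 km
Excess = 5186.5 − 4982.4 = 204.1 ≈ 204 km

204 km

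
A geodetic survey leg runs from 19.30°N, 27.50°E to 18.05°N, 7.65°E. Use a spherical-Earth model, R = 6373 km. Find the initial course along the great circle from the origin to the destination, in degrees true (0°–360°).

N = sin Δλ·cos φ₂ = -0.3228;  D = cos φ₁ sin φ₂ − sin φ₁ cos φ₂ cos Δλ = -0.0031
initial course = atan2(N, D) = 269.44°

269.4°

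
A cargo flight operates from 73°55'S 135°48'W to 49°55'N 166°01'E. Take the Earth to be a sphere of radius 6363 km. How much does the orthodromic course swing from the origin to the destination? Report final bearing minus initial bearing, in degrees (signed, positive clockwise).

+27.6°

At departure: θ₁ = atan2(sin Δλ cos φ₂, cos φ₁ sin φ₂ − sin φ₁ cos φ₂ cos Δλ) = 314.52°
At arrival: θ₂ = atan2(sin Δλ cos φ₁, −cos φ₂ sin φ₁ + sin φ₂ cos φ₁ cos Δλ) = 342.14°
Δθ = θ₂ − θ₁ = +27.6°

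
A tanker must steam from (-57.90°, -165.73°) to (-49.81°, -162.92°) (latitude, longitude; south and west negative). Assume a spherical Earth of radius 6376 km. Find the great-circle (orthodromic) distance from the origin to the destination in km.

919 km

cos σ = sin φ₁ sin φ₂ + cos φ₁ cos φ₂ cos Δλ
      = sin(-57.90°)sin(-49.81°) + cos(-57.90°)cos(-49.81°)cos(2.81°) = 0.9896
σ = 8.256° → d = Rσ = 6376·0.14410 = 919 km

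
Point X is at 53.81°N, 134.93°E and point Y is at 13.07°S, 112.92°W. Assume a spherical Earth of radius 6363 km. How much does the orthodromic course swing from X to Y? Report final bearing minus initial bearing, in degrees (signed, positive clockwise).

+63.6°

At departure: θ₁ = atan2(sin Δλ cos φ₂, cos φ₁ sin φ₂ − sin φ₁ cos φ₂ cos Δλ) = 79.77°
At arrival: θ₂ = atan2(sin Δλ cos φ₁, −cos φ₂ sin φ₁ + sin φ₂ cos φ₁ cos Δλ) = 143.38°
Δθ = θ₂ − θ₁ = +63.6°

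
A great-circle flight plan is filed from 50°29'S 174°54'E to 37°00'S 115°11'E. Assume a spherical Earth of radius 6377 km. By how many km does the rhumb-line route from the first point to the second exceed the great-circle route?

114 km

Great circle: cos σ = sin φ₁ sin φ₂ + cos φ₁ cos φ₂ cos Δλ,  σ = 0.7662 rad → d_gc = 4886.3 km
Rhumb line: Δψ = +0.3279, q = Δφ/Δψ = 0.7177, d_rh = R√(Δφ²+q²Δλ²) = 5000.7 km
Excess = 5000.7 − 4886.3 = 114.4 ≈ 114 km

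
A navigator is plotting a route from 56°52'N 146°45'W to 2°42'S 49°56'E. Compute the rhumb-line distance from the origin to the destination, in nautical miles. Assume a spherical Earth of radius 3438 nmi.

Rhumb course C = atan2(Δλ, Δψ) with Δψ = ln[tan(π/4+φ₂/2)/tan(π/4+φ₁/2)] = -1.2596, Δλ = -2.8504 → C = 246.16°
d = R·|Δφ| / |cos C| = 3438·1.03963 / 0.40418 = 8843 nmi

8843 nmi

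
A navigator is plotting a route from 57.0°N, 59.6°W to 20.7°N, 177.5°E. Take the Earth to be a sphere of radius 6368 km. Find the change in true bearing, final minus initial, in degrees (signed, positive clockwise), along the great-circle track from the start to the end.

At departure: θ₁ = atan2(sin Δλ cos φ₂, cos φ₁ sin φ₂ − sin φ₁ cos φ₂ cos Δλ) = 308.23°
At arrival: θ₂ = atan2(sin Δλ cos φ₁, −cos φ₂ sin φ₁ + sin φ₂ cos φ₁ cos Δλ) = 207.22°
Δθ = θ₂ − θ₁ = -101.0°

-101.0°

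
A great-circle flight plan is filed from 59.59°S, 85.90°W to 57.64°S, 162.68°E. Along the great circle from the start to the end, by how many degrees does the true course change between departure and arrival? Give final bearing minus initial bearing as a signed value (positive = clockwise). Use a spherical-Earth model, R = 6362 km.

At departure: θ₁ = atan2(sin Δλ cos φ₂, cos φ₁ sin φ₂ − sin φ₁ cos φ₂ cos Δλ) = 219.89°
At arrival: θ₂ = atan2(sin Δλ cos φ₁, −cos φ₂ sin φ₁ + sin φ₂ cos φ₁ cos Δλ) = 322.66°
Δθ = θ₂ − θ₁ = +102.8°

+102.8°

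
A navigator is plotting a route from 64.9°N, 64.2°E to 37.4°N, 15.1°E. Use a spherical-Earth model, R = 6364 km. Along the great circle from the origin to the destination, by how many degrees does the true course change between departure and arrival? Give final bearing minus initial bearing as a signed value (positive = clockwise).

-40.2°

Initial bearing θ₁ = atan2(sin Δλ cos φ₂, cos φ₁ sin φ₂ − sin φ₁ cos φ₂ cos Δλ) = 250.44°
Final bearing θ₂ = (initial bearing from the destination back to the start) + 180° = 210.21°
Δθ = θ₂ − θ₁ = -40.2°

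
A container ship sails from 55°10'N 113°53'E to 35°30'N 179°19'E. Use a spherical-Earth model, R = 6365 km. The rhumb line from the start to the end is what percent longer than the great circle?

3.0%

Great circle: σ = 0.8366 rad → d_gc = Rσ = 5325.0 km
Rhumb: Δφ = -0.3432, Δλ = +1.1420, Δψ = -0.4958, q = Δφ/Δψ = 0.6923 → d_rh = R√(Δφ²+q²Δλ²) = 5486.3 km
Excess = (5486.3 − 5325.0) / 5325.0 = 161.3 / 5325.0 = 3.03% ≈ 3.0%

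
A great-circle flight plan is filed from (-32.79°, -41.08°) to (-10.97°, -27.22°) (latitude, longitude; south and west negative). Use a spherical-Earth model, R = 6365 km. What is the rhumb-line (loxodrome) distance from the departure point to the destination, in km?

Δψ = ln[tan(π/4+φ₂/2)/tan(π/4+φ₁/2)] = +0.4137;  Δφ = +0.3808 rad,  Δλ = +0.2419 rad
q = Δφ/Δψ = 0.9205
d = R·√(Δφ² + q²Δλ²) = 6365·0.44115 = 2808 km

2808 km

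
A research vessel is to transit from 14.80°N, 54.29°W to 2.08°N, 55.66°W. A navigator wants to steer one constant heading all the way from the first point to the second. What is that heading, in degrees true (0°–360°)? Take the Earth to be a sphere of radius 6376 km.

186.1°

Meridional parts: M(φ₁)=+0.2612, M(φ₂)=+0.0363 → ΔM = -0.2249;  Δλ = -0.0239 rad
tan C = Δλ / ΔM = +0.1063 → C = 186.07°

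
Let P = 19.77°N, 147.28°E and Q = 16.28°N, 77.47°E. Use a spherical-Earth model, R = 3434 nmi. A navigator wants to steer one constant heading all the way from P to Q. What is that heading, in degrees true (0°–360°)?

Δψ = ln[tan(π/4+φ₂/2)/tan(π/4+φ₁/2)] = -0.0641
Δλ = -1.2184 rad (taken the short way round)
course = atan2(Δλ, Δψ) = 266.99°

267.0°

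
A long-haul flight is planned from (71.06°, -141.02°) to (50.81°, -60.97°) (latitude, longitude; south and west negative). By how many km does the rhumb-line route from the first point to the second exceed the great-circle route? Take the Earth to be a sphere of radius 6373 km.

298 km

Great circle: cos σ = sin φ₁ sin φ₂ + cos φ₁ cos φ₂ cos Δλ,  σ = 0.6943 rad → d_gc = 4424.5 km
Rhumb line: Δψ = -0.7581, q = Δφ/Δψ = 0.4662, d_rh = R√(Δφ²+q²Δλ²) = 4722.9 km
Excess = 4722.9 − 4424.5 = 298.4 ≈ 298 km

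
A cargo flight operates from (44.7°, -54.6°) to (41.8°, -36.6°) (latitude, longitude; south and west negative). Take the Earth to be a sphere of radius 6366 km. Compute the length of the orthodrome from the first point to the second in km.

1489 km

cos σ = sin φ₁ sin φ₂ + cos φ₁ cos φ₂ cos Δλ
      = sin(44.70°)sin(41.80°) + cos(44.70°)cos(41.80°)cos(18.00°) = 0.9728
σ = 13.398° → d = Rσ = 6366·0.23383 = 1489 km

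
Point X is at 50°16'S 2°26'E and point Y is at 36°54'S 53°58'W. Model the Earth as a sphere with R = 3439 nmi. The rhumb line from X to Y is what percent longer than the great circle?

2.1%

Great circle: σ = 0.7308 rad → d_gc = Rσ = 2513.3 nmi
Rhumb: Δφ = +0.2333, Δλ = -0.9844, Δψ = +0.3241, q = Δφ/Δψ = 0.7197 → d_rh = R√(Δφ²+q²Δλ²) = 2565.1 nmi
Excess = (2565.1 − 2513.3) / 2513.3 = 51.8 / 2513.3 = 2.06% ≈ 2.1%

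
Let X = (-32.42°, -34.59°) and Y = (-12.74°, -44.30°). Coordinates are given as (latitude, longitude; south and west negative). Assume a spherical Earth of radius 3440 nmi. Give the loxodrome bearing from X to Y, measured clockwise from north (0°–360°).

Meridional parts: M(φ₁)=-0.5987, M(φ₂)=-0.2242 → ΔM = +0.3745;  Δλ = -0.1695 rad
tan C = Δλ / ΔM = -0.4525 → C = 335.65°

335.7°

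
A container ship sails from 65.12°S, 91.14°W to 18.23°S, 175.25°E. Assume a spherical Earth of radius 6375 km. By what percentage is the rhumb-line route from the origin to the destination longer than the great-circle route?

Great circle: σ = 1.3092 rad → d_gc = Rσ = 8346.1 km
Rhumb: Δφ = +0.8184, Δλ = -1.6338, Δψ = +1.1877, q = Δφ/Δψ = 0.6890 → d_rh = R√(Δφ²+q²Δλ²) = 8872.6 km
Excess = (8872.6 − 8346.1) / 8346.1 = 526.5 / 8346.1 = 6.31% ≈ 6.3%

6.3%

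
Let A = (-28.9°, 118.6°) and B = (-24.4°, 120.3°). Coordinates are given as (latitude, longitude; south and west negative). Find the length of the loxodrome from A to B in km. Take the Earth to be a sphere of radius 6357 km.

527 km

Δψ = ln[tan(π/4+φ₂/2)/tan(π/4+φ₁/2)] = +0.0879;  Δφ = +0.0785 rad,  Δλ = +0.0297 rad
q = Δφ/Δψ = 0.8934
d = R·√(Δφ² + q²Δλ²) = 6357·0.08289 = 527 km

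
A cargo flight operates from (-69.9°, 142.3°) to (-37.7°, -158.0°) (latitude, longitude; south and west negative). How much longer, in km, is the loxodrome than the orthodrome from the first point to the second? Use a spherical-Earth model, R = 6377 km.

157 km

Great circle: cos σ = sin φ₁ sin φ₂ + cos φ₁ cos φ₂ cos Δλ,  σ = 0.7792 rad → d_gc = 4969.0 km
Rhumb line: Δψ = +1.0190, q = Δφ/Δψ = 0.5515, d_rh = R√(Δφ²+q²Δλ²) = 5125.8 km
Excess = 5125.8 − 4969.0 = 156.8 ≈ 157 km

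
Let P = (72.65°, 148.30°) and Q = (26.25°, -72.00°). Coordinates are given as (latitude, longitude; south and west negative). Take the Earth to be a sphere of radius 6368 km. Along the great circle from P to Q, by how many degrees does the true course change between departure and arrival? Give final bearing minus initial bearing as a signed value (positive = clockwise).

At departure: θ₁ = atan2(sin Δλ cos φ₂, cos φ₁ sin φ₂ − sin φ₁ cos φ₂ cos Δλ) = 36.47°
At arrival: θ₂ = atan2(sin Δλ cos φ₁, −cos φ₂ sin φ₁ + sin φ₂ cos φ₁ cos Δλ) = 168.60°
Δθ = θ₂ − θ₁ = +132.1°

+132.1°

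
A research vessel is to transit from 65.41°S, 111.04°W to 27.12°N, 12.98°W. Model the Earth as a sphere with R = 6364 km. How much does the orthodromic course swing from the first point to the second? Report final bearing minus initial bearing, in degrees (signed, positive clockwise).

-57.3°

Initial bearing θ₁ = atan2(sin Δλ cos φ₂, cos φ₁ sin φ₂ − sin φ₁ cos φ₂ cos Δλ) = 85.06°
Final bearing θ₂ = (initial bearing from the destination back to the start) + 180° = 27.76°
Δθ = θ₂ − θ₁ = -57.3°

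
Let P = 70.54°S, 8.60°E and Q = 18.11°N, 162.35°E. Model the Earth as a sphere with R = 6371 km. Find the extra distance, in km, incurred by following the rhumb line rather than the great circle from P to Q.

Great circle: cos σ = sin φ₁ sin φ₂ + cos φ₁ cos φ₂ cos Δλ,  σ = 2.1859 rad → d_gc = 13926.62 km
Rhumb line: Δψ = +2.0848, q = Δφ/Δψ = 0.7421, d_rh = R√(Δφ²+q²Δλ²) = 16067.09 km
Excess = 16067.09 − 13926.62 = 2140.47 ≈ 2140 km

2140 km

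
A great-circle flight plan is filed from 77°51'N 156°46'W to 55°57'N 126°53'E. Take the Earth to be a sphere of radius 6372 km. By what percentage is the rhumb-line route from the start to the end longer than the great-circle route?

Great circle: σ = 0.5776 rad → d_gc = Rσ = 3680.2 km
Rhumb: Δφ = -0.3822, Δλ = -1.3326, Δψ = -1.0568, q = Δφ/Δψ = 0.3617 → d_rh = R√(Δφ²+q²Δλ²) = 3919.6 km
Excess = (3919.6 − 3680.2) / 3680.2 = 239.4 / 3680.2 = 6.51% ≈ 6.5%

6.5%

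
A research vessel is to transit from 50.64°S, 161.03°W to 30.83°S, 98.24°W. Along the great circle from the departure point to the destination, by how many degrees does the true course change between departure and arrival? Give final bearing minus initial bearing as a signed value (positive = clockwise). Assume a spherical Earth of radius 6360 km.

Initial bearing θ₁ = atan2(sin Δλ cos φ₂, cos φ₁ sin φ₂ − sin φ₁ cos φ₂ cos Δλ) = 91.61°
Final bearing θ₂ = (initial bearing from the destination back to the start) + 180° = 47.58°
Δθ = θ₂ − θ₁ = -44.0°

-44.0°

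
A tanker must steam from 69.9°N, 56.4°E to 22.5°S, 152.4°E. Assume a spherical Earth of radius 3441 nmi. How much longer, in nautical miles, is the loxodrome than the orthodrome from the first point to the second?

Great circle: cos σ = sin φ₁ sin φ₂ + cos φ₁ cos φ₂ cos Δλ,  σ = 1.9742 rad → d_gc = 6793.3 nmi
Rhumb line: Δψ = -2.1335, q = Δφ/Δψ = 0.7559, d_rh = R√(Δφ²+q²Δλ²) = 7055.9 nmi
Excess = 7055.9 − 6793.3 = 262.6 ≈ 263 nmi

263 nmi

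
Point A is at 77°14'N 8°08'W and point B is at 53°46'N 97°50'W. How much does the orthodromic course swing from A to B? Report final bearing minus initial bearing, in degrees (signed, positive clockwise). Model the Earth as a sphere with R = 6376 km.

Initial bearing θ₁ = atan2(sin Δλ cos φ₂, cos φ₁ sin φ₂ − sin φ₁ cos φ₂ cos Δλ) = 286.51°
Final bearing θ₂ = (initial bearing from the destination back to the start) + 180° = 201.00°
Δθ = θ₂ − θ₁ = -85.5°

-85.5°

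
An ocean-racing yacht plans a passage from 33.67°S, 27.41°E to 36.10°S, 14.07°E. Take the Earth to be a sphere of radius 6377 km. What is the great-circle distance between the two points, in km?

1246 km

cos σ = sin φ₁ sin φ₂ + cos φ₁ cos φ₂ cos Δλ
      = sin(-33.67°)sin(-36.10°) + cos(-33.67°)cos(-36.10°)cos(-13.34°) = 0.9810
σ = 11.199° → d = Rσ = 6377·0.19547 = 1246 km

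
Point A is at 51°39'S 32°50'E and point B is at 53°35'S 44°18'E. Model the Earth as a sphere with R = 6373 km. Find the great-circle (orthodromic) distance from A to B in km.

cos σ = sin φ₁ sin φ₂ + cos φ₁ cos φ₂ cos Δλ
      = sin(-51.65°)sin(-53.58°) + cos(-51.65°)cos(-53.58°)cos(11.47°) = 0.9921
σ = 7.216° → d = Rσ = 6373·0.12595 = 803 km

803 km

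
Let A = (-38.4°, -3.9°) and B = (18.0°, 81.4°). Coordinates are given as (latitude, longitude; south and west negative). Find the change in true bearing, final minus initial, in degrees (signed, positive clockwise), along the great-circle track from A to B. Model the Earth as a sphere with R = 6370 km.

Initial bearing θ₁ = atan2(sin Δλ cos φ₂, cos φ₁ sin φ₂ − sin φ₁ cos φ₂ cos Δλ) = 72.96°
Final bearing θ₂ = (initial bearing from the destination back to the start) + 180° = 51.98°
Δθ = θ₂ − θ₁ = -21.0°

-21.0°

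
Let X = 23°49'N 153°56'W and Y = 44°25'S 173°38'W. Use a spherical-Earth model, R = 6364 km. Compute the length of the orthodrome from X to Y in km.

Haversine: a = sin²(Δφ/2)+cos φ₁ cos φ₂ sin²(Δλ/2) = 0.33371;  σ = 2·atan2(√a,√(1−a))
σ = 70.574° → d = Rσ = 6364·1.23176 = 7839 km

7839 km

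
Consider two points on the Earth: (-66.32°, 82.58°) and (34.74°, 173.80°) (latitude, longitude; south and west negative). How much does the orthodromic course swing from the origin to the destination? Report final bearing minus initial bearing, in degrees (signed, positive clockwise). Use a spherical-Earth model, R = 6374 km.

Initial bearing θ₁ = atan2(sin Δλ cos φ₂, cos φ₁ sin φ₂ − sin φ₁ cos φ₂ cos Δλ) = 75.48°
Final bearing θ₂ = (initial bearing from the destination back to the start) + 180° = 28.24°
Δθ = θ₂ − θ₁ = -47.2°

-47.2°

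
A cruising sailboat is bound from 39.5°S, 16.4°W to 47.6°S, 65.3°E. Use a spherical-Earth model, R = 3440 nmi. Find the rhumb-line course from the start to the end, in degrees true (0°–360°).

Meridional parts: M(φ₁)=-0.7516, M(φ₂)=-0.9471 → ΔM = -0.1955;  Δλ = +1.4259 rad
tan C = Δλ / ΔM = -7.2932 → C = 97.81°

97.8°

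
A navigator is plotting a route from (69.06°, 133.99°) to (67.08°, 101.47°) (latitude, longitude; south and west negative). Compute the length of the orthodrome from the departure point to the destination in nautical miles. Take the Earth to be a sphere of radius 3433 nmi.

cos σ = sin φ₁ sin φ₂ + cos φ₁ cos φ₂ cos Δλ
      = sin(69.06°)sin(67.08°) + cos(69.06°)cos(67.08°)cos(-32.52°) = 0.9776
σ = 12.156° → d = Rσ = 3433·0.21215 = 728 nmi

728 nmi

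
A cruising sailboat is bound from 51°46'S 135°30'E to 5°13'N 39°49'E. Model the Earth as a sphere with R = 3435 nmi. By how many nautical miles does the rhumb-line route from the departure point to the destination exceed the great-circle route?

Great circle: cos σ = sin φ₁ sin φ₂ + cos φ₁ cos φ₂ cos Δλ,  σ = 1.7036 rad → d_gc = 5852.0 nmi
Rhumb line: Δψ = +1.1507, q = Δφ/Δψ = 0.8643, d_rh = R√(Δφ²+q²Δλ²) = 6020.9 nmi
Excess = 6020.9 − 5852.0 = 168.9 ≈ 169 nmi

169 nmi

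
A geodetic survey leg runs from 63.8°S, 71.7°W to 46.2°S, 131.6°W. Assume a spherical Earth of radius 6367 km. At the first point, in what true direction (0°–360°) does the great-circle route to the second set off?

N = sin Δλ·cos φ₂ = -0.5988;  D = cos φ₁ sin φ₂ − sin φ₁ cos φ₂ cos Δλ = -0.0072
initial course = atan2(N, D) = 269.31°

269.3°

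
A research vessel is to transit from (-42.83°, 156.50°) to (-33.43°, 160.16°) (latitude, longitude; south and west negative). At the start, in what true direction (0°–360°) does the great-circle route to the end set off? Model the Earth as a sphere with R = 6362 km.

θ = atan2( sin Δλ·cos φ₂ ,  cos φ₁ sin φ₂ − sin φ₁ cos φ₂ cos Δλ )
  = atan2(+0.0533, +0.1622) = 18.19°

18.2°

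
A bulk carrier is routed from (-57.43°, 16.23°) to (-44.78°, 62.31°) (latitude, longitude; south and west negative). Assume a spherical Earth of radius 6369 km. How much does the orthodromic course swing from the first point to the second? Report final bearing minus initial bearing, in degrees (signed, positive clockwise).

At departure: θ₁ = atan2(sin Δλ cos φ₂, cos φ₁ sin φ₂ − sin φ₁ cos φ₂ cos Δλ) = 86.00°
At arrival: θ₂ = atan2(sin Δλ cos φ₁, −cos φ₂ sin φ₁ + sin φ₂ cos φ₁ cos Δλ) = 49.16°
Δθ = θ₂ − θ₁ = -36.8°

-36.8°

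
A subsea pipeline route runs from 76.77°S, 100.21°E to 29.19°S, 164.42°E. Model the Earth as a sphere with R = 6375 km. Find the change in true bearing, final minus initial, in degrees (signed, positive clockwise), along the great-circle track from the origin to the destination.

Initial bearing θ₁ = atan2(sin Δλ cos φ₂, cos φ₁ sin φ₂ − sin φ₁ cos φ₂ cos Δλ) = 71.82°
Final bearing θ₂ = (initial bearing from the destination back to the start) + 180° = 14.42°
Δθ = θ₂ − θ₁ = -57.4°

-57.4°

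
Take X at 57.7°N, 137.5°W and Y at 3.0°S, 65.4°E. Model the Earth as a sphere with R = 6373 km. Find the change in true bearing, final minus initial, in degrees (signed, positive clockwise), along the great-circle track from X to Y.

At departure: θ₁ = atan2(sin Δλ cos φ₂, cos φ₁ sin φ₂ − sin φ₁ cos φ₂ cos Δλ) = 332.60°
At arrival: θ₂ = atan2(sin Δλ cos φ₁, −cos φ₂ sin φ₁ + sin φ₂ cos φ₁ cos Δλ) = 194.26°
Δθ = θ₂ − θ₁ = -138.3°

-138.3°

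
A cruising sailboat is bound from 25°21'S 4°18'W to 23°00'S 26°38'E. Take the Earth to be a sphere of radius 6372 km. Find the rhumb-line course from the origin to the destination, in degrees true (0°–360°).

85.2°

Δψ = ln[tan(π/4+φ₂/2)/tan(π/4+φ₁/2)] = +0.0450
Δλ = +0.5399 rad (taken the short way round)
course = atan2(Δλ, Δψ) = 85.24°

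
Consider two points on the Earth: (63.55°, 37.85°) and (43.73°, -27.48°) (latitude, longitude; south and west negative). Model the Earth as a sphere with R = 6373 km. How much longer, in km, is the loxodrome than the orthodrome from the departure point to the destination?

173 km

Great circle: cos σ = sin φ₁ sin φ₂ + cos φ₁ cos φ₂ cos Δλ,  σ = 0.7178 rad → d_gc = 4574.6 km
Rhumb line: Δψ = -0.5978, q = Δφ/Δψ = 0.5787, d_rh = R√(Δφ²+q²Δλ²) = 4748.0 km
Excess = 4748.0 − 4574.6 = 173.4 ≈ 173 km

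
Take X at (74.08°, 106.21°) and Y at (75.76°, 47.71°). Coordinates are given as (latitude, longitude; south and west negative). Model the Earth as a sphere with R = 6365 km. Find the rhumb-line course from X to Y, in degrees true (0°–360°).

276.3°

Δψ = ln[tan(π/4+φ₂/2)/tan(π/4+φ₁/2)] = +0.1128
Δλ = -1.0210 rad (taken the short way round)
course = atan2(Δλ, Δψ) = 276.31°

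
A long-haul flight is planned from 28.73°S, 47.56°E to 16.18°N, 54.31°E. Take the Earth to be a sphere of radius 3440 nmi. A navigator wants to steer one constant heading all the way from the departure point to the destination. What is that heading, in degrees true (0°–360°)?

Δψ = ln[tan(π/4+φ₂/2)/tan(π/4+φ₁/2)] = +0.8101
Δλ = +0.1178 rad (taken the short way round)
course = atan2(Δλ, Δψ) = 8.27°

8.3°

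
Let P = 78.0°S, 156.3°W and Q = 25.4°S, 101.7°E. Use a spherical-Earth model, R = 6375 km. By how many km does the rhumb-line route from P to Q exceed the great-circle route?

719 km

Great circle: cos σ = sin φ₁ sin φ₂ + cos φ₁ cos φ₂ cos Δλ,  σ = 1.1804 rad → d_gc = 7525.3 km
Rhumb line: Δψ = +1.7942, q = Δφ/Δψ = 0.5117, d_rh = R√(Δφ²+q²Δλ²) = 8244.5 km
Excess = 8244.5 − 7525.3 = 719.2 ≈ 719 km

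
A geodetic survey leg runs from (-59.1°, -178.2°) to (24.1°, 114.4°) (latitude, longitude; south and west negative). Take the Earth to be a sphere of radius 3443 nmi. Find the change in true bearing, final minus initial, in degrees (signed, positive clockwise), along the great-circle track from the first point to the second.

+30.0°

Initial bearing θ₁ = atan2(sin Δλ cos φ₂, cos φ₁ sin φ₂ − sin φ₁ cos φ₂ cos Δλ) = 301.22°
Final bearing θ₂ = (initial bearing from the destination back to the start) + 180° = 331.24°
Δθ = θ₂ − θ₁ = +30.0°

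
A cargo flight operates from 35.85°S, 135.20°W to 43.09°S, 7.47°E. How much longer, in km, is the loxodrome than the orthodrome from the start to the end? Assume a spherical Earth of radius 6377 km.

1798 km

Great circle: cos σ = sin φ₁ sin φ₂ + cos φ₁ cos φ₂ cos Δλ,  σ = 1.6414 rad → d_gc = 10467.5 km
Rhumb line: Δψ = -0.1639, q = Δφ/Δψ = 0.7707, d_rh = R√(Δφ²+q²Δλ²) = 12265.3 km
Excess = 12265.3 − 10467.5 = 1797.8 ≈ 1798 km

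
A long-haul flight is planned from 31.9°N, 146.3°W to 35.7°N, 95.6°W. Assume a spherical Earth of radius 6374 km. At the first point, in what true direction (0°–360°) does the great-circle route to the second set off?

70.4°

θ = atan2( sin Δλ·cos φ₂ ,  cos φ₁ sin φ₂ − sin φ₁ cos φ₂ cos Δλ )
  = atan2(+0.6284, +0.2236) = 70.41°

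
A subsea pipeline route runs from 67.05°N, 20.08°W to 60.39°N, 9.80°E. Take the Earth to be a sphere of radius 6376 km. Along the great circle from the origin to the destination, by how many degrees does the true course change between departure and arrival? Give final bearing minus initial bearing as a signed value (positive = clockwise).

+27.0°

At departure: θ₁ = atan2(sin Δλ cos φ₂, cos φ₁ sin φ₂ − sin φ₁ cos φ₂ cos Δλ) = 102.71°
At arrival: θ₂ = atan2(sin Δλ cos φ₁, −cos φ₂ sin φ₁ + sin φ₂ cos φ₁ cos Δλ) = 129.66°
Δθ = θ₂ − θ₁ = +27.0°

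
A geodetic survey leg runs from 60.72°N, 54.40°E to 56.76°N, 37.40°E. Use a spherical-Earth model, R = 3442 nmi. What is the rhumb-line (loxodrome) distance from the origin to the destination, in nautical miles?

Δψ = ln[tan(π/4+φ₂/2)/tan(π/4+φ₁/2)] = -0.1334;  Δφ = -0.0691 rad,  Δλ = -0.2967 rad
q = Δφ/Δψ = 0.5183
d = R·√(Δφ² + q²Δλ²) = 3442·0.16859 = 580 nmi

580 nmi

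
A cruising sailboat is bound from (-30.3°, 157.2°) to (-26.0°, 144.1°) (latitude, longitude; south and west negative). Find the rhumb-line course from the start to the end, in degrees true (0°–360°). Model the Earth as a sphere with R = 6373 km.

Meridional parts: M(φ₁)=-0.5554, M(φ₂)=-0.4702 → ΔM = +0.0851;  Δλ = -0.2286 rad
tan C = Δλ / ΔM = -2.6852 → C = 290.43°

290.4°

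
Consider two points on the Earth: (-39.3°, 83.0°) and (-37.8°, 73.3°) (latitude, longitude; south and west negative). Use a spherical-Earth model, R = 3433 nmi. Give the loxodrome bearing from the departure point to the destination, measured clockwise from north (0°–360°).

Meridional parts: M(φ₁)=-0.7470, M(φ₂)=-0.7136 → ΔM = +0.0335;  Δλ = -0.1693 rad
tan C = Δλ / ΔM = -5.0570 → C = 281.19°

281.2°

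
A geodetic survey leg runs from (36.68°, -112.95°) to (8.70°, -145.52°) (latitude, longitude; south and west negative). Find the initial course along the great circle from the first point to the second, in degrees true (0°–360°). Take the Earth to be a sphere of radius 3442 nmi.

234.7°

N = sin Δλ·cos φ₂ = -0.5321;  D = cos φ₁ sin φ₂ − sin φ₁ cos φ₂ cos Δλ = -0.3763
initial course = atan2(N, D) = 234.73°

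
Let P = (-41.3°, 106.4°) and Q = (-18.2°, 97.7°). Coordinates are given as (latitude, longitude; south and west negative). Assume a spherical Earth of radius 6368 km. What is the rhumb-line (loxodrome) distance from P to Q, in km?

Rhumb course C = atan2(Δλ, Δψ) with Δψ = ln[tan(π/4+φ₂/2)/tan(π/4+φ₁/2)] = +0.4697, Δλ = -0.1518 → C = 342.08°
d = R·|Δφ| / |cos C| = 6368·0.40317 / 0.95151 = 2698 km

2698 km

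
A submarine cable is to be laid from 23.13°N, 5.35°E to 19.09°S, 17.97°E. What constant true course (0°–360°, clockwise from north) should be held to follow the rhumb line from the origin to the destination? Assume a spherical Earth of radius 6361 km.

Δψ = ln[tan(π/4+φ₂/2)/tan(π/4+φ₁/2)] = -0.7547
Δλ = +0.2203 rad (taken the short way round)
course = atan2(Δλ, Δψ) = 163.73°

163.7°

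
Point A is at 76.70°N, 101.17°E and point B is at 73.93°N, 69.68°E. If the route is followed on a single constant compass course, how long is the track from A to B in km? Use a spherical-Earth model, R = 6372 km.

937 km

Rhumb course C = atan2(Δλ, Δψ) with Δψ = ln[tan(π/4+φ₂/2)/tan(π/4+φ₁/2)] = -0.1913, Δλ = -0.5496 → C = 250.81°
d = R·|Δφ| / |cos C| = 6372·0.04835 / 0.32868 = 937 km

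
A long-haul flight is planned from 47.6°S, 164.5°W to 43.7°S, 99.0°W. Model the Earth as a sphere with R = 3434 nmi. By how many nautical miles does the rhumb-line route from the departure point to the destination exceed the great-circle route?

81 nmi

Great circle: cos σ = sin φ₁ sin φ₂ + cos φ₁ cos φ₂ cos Δλ,  σ = 0.7780 rad → d_gc = 2671.5 nmi
Rhumb line: Δψ = +0.0974, q = Δφ/Δψ = 0.6986, d_rh = R√(Δφ²+q²Δλ²) = 2752.5 nmi
Excess = 2752.5 − 2671.5 = 81.0 ≈ 81 nmi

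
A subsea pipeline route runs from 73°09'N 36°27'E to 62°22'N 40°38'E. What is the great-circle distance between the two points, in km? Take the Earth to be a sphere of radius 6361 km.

1209 km

Haversine: a = sin²(Δφ/2)+cos φ₁ cos φ₂ sin²(Δλ/2) = 0.00901;  σ = 2·atan2(√a,√(1−a))
σ = 10.892° → d = Rσ = 6361·0.19011 = 1209 km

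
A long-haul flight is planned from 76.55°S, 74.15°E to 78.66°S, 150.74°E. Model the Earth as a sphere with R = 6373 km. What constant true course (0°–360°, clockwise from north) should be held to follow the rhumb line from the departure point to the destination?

Δψ = ln[tan(π/4+φ₂/2)/tan(π/4+φ₁/2)] = -0.1720
Δλ = +1.3367 rad (taken the short way round)
course = atan2(Δλ, Δψ) = 97.33°

97.3°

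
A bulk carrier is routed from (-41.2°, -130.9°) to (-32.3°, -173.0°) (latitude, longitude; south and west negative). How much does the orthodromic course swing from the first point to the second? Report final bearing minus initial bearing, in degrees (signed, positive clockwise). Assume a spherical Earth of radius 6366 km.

At departure: θ₁ = atan2(sin Δλ cos φ₂, cos φ₁ sin φ₂ − sin φ₁ cos φ₂ cos Δλ) = 271.12°
At arrival: θ₂ = atan2(sin Δλ cos φ₁, −cos φ₂ sin φ₁ + sin φ₂ cos φ₁ cos Δλ) = 297.13°
Δθ = θ₂ − θ₁ = +26.0°

+26.0°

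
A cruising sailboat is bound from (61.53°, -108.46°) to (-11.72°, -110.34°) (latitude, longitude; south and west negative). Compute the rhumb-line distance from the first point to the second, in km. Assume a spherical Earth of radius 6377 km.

Δψ = ln[tan(π/4+φ₂/2)/tan(π/4+φ₁/2)] = -1.5776;  Δφ = -1.2785 rad,  Δλ = -0.0328 rad
q = Δφ/Δψ = 0.8104
d = R·√(Δφ² + q²Δλ²) = 6377·1.27873 = 8154 km

8154 km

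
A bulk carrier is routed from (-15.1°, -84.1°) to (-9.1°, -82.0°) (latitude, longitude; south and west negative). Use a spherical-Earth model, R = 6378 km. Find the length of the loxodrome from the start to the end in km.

706 km

Rhumb course C = atan2(Δλ, Δψ) with Δψ = ln[tan(π/4+φ₂/2)/tan(π/4+φ₁/2)] = +0.1072, Δλ = +0.0367 → C = 18.88°
d = R·|Δφ| / |cos C| = 6378·0.10472 / 0.94618 = 706 km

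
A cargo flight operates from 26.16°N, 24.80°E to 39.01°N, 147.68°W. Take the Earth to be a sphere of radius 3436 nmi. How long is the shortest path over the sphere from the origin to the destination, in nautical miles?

6864 nmi

cos σ = sin φ₁ sin φ₂ + cos φ₁ cos φ₂ cos Δλ
      = sin(26.16°)sin(39.01°) + cos(26.16°)cos(39.01°)cos(-172.48°) = -0.4139
σ = 114.452° → d = Rσ = 3436·1.99756 = 6864 nmi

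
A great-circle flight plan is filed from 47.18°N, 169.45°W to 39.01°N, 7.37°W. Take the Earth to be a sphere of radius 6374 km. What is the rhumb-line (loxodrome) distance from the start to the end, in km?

13167 km

Rhumb course C = atan2(Δλ, Δψ) with Δψ = ln[tan(π/4+φ₂/2)/tan(π/4+φ₁/2)] = -0.1957, Δλ = +2.8288 → C = 93.96°
d = R·|Δφ| / |cos C| = 6374·0.14259 / 0.06903 = 13167 km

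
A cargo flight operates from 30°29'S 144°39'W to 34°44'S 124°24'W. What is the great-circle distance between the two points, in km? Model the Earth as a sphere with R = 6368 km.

Haversine: a = sin²(Δφ/2)+cos φ₁ cos φ₂ sin²(Δλ/2) = 0.02326;  σ = 2·atan2(√a,√(1−a))
σ = 17.546° → d = Rσ = 6368·0.30623 = 1950 km

1950 km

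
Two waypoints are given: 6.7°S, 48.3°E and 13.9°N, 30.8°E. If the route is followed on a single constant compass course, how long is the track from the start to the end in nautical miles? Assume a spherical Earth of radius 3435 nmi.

1615 nmi

Rhumb course C = atan2(Δλ, Δψ) with Δψ = ln[tan(π/4+φ₂/2)/tan(π/4+φ₁/2)] = +0.3622, Δλ = -0.3054 → C = 319.86°
d = R·|Δφ| / |cos C| = 3435·0.35954 / 0.76449 = 1615 nmi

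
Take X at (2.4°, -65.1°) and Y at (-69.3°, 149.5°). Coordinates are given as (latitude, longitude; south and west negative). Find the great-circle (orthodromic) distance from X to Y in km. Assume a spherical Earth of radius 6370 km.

12147 km

Haversine: a = sin²(Δφ/2)+cos φ₁ cos φ₂ sin²(Δλ/2) = 0.66494;  σ = 2·atan2(√a,√(1−a))
σ = 109.261° → d = Rσ = 6370·1.90697 = 12147 km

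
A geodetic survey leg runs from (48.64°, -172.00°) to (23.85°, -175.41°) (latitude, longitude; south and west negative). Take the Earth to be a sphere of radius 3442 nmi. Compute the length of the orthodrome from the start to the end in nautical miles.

cos σ = sin φ₁ sin φ₂ + cos φ₁ cos φ₂ cos Δλ
      = sin(48.64°)sin(23.85°) + cos(48.64°)cos(23.85°)cos(-3.41°) = 0.9068
σ = 24.936° → d = Rσ = 3442·0.43521 = 1498 nmi

1498 nmi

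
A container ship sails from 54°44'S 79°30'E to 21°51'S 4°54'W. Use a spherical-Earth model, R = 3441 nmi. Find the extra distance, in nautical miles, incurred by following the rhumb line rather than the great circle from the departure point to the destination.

Great circle: cos σ = sin φ₁ sin φ₂ + cos φ₁ cos φ₂ cos Δλ,  σ = 1.2066 rad → d_gc = 4152.0 nmi
Rhumb line: Δψ = +0.7552, q = Δφ/Δψ = 0.7600, d_rh = R√(Δφ²+q²Δλ²) = 4328.8 nmi
Excess = 4328.8 − 4152.0 = 176.8 ≈ 177 nmi

177 nmi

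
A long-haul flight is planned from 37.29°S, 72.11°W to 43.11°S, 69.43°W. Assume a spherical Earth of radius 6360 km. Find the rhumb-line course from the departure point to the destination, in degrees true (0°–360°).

160.6°

Meridional parts: M(φ₁)=-0.7023, M(φ₂)=-0.8355 → ΔM = -0.1331;  Δλ = +0.0468 rad
tan C = Δλ / ΔM = -0.3513 → C = 160.64°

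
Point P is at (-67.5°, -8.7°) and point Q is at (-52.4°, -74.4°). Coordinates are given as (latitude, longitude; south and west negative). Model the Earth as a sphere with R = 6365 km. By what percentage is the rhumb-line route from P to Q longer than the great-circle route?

Great circle: σ = 0.5951 rad → d_gc = Rσ = 3788.1 km
Rhumb: Δφ = +0.2635, Δλ = -1.1467, Δψ = +0.5373, q = Δφ/Δψ = 0.4905 → d_rh = R√(Δφ²+q²Δλ²) = 3953.2 km
Excess = (3953.2 − 3788.1) / 3788.1 = 165.1 / 3788.1 = 4.36% ≈ 4.4%

4.4%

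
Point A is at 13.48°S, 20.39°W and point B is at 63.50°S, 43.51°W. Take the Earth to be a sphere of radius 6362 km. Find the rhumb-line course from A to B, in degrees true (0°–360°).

198.5°

Δψ = ln[tan(π/4+φ₂/2)/tan(π/4+φ₁/2)] = -1.2087
Δλ = -0.4035 rad (taken the short way round)
course = atan2(Δλ, Δψ) = 198.46°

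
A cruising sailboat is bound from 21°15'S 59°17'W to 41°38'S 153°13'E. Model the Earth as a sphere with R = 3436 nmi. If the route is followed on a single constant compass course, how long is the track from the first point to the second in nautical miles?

7576 nmi

Rhumb course C = atan2(Δλ, Δψ) with Δψ = ln[tan(π/4+φ₂/2)/tan(π/4+φ₁/2)] = -0.4209, Δλ = -2.5744 → C = 260.71°
d = R·|Δφ| / |cos C| = 3436·0.35576 / 0.16135 = 7576 nmi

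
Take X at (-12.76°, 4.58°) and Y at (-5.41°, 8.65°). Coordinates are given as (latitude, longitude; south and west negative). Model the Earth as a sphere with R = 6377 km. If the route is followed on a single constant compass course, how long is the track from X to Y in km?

932 km

Δψ = ln[tan(π/4+φ₂/2)/tan(π/4+φ₁/2)] = +0.1300;  Δφ = +0.1283 rad,  Δλ = +0.0710 rad
q = Δφ/Δψ = 0.9867
d = R·√(Δφ² + q²Δλ²) = 6377·0.14618 = 932 km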